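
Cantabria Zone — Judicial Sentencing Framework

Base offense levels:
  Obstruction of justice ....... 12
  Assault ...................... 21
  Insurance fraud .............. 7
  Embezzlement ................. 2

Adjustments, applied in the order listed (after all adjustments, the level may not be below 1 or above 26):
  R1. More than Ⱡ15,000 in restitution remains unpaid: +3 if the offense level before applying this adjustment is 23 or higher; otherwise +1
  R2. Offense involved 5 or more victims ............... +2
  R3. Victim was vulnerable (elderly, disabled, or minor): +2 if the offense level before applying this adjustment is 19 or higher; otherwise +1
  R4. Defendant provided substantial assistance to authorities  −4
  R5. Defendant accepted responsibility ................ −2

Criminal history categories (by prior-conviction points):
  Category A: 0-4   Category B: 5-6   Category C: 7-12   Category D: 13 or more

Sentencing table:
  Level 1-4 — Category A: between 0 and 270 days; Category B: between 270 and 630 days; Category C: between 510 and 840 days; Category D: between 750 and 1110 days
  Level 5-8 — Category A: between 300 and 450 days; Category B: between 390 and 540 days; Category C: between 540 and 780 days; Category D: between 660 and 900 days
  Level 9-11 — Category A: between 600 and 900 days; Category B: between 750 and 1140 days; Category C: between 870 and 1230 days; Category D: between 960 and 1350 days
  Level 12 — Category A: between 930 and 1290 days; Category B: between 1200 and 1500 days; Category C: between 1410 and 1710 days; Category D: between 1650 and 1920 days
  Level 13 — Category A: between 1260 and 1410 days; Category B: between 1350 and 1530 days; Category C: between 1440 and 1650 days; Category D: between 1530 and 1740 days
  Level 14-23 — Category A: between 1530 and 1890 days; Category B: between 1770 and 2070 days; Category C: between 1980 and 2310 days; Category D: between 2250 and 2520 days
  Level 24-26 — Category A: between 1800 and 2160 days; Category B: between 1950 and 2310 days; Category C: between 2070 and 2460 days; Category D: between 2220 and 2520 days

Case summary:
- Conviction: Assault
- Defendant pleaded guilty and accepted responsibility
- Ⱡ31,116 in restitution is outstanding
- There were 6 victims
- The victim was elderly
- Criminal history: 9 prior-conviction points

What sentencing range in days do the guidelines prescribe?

2070-2460 days

Base offense level for assault: 21.
R1 applies (level before this adjustment is 21 < 23, so +1): 21 + 1 = 22.
R2 applies: 22 + 2 = 24.
R3 applies (level before this adjustment is 24 ≥ 19, so +2): 24 + 2 = 26.
R5 applies: 26 − 2 = 24.
Final offense level: 24.
Criminal history: 9 prior points → Category C (7-12).
Level 24 falls in the 24-26 band.
Grid: Level 24-26 × Category C = 2070-2460 days.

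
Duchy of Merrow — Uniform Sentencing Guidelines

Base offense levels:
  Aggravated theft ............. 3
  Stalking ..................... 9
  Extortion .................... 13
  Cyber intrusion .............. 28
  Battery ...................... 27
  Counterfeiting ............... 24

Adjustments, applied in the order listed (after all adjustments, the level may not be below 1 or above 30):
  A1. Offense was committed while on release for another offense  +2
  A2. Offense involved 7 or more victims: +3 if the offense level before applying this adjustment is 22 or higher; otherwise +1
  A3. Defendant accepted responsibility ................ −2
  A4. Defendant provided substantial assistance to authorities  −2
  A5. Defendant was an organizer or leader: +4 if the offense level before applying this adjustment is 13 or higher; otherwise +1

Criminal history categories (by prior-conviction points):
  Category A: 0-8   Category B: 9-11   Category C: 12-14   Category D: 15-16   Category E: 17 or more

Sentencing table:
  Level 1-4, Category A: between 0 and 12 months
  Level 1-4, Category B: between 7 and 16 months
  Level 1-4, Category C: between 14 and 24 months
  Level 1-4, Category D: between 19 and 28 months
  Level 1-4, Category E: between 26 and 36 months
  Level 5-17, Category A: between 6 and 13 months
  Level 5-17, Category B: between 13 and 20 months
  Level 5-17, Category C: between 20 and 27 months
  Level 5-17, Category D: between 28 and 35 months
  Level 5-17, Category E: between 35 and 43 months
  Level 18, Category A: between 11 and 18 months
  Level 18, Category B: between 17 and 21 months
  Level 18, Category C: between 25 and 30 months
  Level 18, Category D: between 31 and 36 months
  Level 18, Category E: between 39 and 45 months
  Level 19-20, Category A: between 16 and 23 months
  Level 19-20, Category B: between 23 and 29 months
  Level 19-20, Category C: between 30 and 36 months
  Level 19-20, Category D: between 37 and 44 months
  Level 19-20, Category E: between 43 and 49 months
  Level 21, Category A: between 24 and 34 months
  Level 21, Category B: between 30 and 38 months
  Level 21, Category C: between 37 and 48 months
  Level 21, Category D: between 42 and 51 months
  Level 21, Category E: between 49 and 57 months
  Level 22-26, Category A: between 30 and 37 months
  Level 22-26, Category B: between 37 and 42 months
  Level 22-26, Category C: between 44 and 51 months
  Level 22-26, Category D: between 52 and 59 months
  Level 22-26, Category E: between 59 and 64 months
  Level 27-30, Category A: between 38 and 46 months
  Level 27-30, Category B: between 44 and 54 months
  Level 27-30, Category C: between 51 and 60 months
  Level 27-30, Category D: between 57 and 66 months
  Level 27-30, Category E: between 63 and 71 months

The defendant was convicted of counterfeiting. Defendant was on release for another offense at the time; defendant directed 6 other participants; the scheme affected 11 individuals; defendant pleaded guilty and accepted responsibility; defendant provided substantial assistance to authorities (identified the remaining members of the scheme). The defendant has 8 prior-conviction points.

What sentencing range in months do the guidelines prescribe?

Base offense level for counterfeiting: 24.
A1 applies: 24 + 2 = 26.
A2 applies (level before this adjustment is 26 ≥ 22, so +3): 26 + 3 = 29.
A3 applies: 29 − 2 = 27.
A4 applies: 27 − 2 = 25.
A5 applies (level before this adjustment is 25 ≥ 13, so +4): 25 + 4 = 29.
Final offense level: 29.
Criminal history: 8 prior points → Category A (0-8).
Level 29 falls in the 27-30 band.
Grid: Level 27-30 × Category A = 38-46 months.

38-46 months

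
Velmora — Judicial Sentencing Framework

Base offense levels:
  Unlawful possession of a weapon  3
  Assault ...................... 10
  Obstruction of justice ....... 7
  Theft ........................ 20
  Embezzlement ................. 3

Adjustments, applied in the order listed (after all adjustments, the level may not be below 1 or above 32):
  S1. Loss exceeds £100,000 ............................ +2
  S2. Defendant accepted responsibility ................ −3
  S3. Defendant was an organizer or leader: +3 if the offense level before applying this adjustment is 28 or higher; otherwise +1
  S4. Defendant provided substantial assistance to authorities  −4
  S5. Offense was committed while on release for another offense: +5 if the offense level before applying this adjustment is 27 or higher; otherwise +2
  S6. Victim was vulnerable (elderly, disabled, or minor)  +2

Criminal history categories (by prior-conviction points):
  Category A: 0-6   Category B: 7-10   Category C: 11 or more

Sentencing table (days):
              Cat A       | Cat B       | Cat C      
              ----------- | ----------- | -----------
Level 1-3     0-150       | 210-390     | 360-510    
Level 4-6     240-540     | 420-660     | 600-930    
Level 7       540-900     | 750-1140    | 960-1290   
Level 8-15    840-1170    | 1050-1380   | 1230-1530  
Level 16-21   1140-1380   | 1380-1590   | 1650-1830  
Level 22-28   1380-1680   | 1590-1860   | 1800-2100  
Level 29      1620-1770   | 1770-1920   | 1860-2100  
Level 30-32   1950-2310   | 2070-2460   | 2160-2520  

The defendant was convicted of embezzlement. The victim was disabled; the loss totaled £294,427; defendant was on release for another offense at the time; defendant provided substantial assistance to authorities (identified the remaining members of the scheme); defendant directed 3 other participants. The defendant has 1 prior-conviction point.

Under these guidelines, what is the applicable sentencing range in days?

240-540 days

Base offense level for embezzlement: 3.
S1 applies: 3 + 2 = 5.
S2 does not apply.
S3 applies (level before this adjustment is 5 < 28, so +1): 5 + 1 = 6.
S4 applies: 6 − 4 = 2.
S5 applies (level before this adjustment is 2 < 27, so +2): 2 + 2 = 4.
S6 applies: 4 + 2 = 6.
Final offense level: 6.
Criminal history: 1 prior point → Category A (0-6).
Level 6 falls in the 4-6 band.
Grid: Level 4-6 × Category A = 240-540 days.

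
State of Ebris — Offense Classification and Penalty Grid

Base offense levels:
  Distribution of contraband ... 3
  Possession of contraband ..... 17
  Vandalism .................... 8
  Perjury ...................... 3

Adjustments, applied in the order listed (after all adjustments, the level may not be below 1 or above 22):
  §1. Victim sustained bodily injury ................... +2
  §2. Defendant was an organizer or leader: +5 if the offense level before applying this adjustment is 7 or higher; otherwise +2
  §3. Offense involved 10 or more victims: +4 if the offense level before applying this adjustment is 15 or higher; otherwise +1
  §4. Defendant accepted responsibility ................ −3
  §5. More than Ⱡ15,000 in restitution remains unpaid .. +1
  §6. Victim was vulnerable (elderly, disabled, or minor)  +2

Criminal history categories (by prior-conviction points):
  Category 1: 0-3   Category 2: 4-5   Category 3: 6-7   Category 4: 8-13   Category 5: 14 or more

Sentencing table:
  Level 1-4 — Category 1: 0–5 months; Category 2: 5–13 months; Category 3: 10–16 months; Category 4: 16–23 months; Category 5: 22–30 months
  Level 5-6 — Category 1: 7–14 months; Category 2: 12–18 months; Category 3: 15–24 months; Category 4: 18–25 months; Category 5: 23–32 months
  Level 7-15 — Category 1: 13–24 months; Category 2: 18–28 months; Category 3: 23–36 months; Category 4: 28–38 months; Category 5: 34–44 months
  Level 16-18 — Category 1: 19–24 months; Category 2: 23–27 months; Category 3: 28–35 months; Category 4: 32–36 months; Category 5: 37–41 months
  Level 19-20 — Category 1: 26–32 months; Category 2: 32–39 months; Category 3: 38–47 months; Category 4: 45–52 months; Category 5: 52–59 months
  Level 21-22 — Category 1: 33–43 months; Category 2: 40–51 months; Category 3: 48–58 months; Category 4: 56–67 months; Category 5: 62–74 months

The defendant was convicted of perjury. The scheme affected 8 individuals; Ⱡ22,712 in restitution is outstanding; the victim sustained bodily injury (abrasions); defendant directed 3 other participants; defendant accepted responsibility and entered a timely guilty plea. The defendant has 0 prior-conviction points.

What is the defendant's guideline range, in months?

Base offense level for perjury: 3.
§1 applies: 3 + 2 = 5.
§2 applies (level before this adjustment is 5 < 7, so +2): 5 + 2 = 7.
§3 does not apply.
§4 applies: 7 − 3 = 4.
§5 applies: 4 + 1 = 5.
§6 does not apply.
Final offense level: 5.
Criminal history: 0 prior points → Category 1 (0-3).
Level 5 falls in the 5-6 band.
Grid: Level 5-6 × Category 1 = 7-14 months.

7-14 months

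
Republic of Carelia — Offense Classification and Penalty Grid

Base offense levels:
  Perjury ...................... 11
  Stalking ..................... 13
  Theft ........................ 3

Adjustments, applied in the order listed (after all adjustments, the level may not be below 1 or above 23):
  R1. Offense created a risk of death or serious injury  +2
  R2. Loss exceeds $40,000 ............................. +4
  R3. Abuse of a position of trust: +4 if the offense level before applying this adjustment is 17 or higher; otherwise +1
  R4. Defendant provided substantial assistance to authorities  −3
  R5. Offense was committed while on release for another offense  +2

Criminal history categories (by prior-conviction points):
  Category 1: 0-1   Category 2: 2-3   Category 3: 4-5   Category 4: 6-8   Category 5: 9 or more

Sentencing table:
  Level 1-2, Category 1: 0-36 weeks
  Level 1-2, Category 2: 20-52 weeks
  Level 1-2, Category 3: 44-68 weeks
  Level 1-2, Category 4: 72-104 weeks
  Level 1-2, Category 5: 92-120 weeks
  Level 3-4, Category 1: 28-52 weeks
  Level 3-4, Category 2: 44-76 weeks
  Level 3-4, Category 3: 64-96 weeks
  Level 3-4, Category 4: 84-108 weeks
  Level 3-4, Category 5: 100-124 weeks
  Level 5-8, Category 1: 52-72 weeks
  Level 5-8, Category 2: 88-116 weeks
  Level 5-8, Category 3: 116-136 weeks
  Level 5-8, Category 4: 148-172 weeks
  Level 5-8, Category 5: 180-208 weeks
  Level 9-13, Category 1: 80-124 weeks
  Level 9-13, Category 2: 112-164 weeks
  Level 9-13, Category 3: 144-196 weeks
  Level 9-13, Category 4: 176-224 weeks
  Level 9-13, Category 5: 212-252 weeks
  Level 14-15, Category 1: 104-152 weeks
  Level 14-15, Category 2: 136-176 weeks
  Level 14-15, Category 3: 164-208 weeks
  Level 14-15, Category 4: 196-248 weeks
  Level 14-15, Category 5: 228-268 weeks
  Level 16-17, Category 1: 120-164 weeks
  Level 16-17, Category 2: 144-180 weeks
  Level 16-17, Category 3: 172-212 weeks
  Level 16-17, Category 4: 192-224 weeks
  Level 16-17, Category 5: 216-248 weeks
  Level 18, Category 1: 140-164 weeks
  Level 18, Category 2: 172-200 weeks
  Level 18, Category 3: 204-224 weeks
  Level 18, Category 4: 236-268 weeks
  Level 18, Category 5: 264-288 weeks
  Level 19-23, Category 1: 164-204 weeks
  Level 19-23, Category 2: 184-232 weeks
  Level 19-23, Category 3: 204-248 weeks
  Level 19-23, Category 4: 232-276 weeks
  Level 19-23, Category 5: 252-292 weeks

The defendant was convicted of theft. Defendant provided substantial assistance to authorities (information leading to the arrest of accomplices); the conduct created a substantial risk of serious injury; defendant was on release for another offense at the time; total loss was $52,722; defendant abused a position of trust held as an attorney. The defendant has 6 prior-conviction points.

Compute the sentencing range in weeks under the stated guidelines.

Base offense level for theft: 3.
R1 applies: 3 + 2 = 5.
R2 applies: 5 + 4 = 9.
R3 applies (level before this adjustment is 9 < 17, so +1): 9 + 1 = 10.
R4 applies: 10 − 3 = 7.
R5 applies: 7 + 2 = 9.
Final offense level: 9.
Criminal history: 6 prior points → Category 4 (6-8).
Level 9 falls in the 9-13 band.
Grid: Level 9-13 × Category 4 = 176-224 weeks.

176-224 weeks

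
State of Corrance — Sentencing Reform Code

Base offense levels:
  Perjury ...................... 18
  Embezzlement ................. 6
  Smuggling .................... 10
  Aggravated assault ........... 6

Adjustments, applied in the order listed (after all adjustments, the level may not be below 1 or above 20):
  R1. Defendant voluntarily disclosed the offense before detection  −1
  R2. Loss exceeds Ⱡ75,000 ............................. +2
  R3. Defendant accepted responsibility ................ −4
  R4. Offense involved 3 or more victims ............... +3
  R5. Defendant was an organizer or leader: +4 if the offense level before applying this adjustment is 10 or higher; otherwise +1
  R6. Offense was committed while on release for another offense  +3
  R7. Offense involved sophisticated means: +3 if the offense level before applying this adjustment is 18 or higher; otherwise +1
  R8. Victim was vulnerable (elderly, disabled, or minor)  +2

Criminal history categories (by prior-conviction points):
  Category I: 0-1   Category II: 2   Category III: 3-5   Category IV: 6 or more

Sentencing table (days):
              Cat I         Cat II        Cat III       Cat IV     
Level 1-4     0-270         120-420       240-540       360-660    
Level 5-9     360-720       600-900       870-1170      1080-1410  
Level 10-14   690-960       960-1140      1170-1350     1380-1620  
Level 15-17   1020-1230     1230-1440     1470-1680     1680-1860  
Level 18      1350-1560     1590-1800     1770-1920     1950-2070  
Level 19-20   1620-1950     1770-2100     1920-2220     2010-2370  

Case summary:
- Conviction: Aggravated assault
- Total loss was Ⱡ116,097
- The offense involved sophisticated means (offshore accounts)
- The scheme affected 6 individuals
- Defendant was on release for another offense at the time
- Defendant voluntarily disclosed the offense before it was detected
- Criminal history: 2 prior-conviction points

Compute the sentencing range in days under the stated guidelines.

960-1140 days

Base offense level for aggravated assault: 6.
R1 applies: 6 − 1 = 5.
R2 applies: 5 + 2 = 7.
R4 applies: 7 + 3 = 10.
R6 applies: 10 + 3 = 13.
R7 applies (level before this adjustment is 13 < 18, so +1): 13 + 1 = 14.
R8 does not apply.
Final offense level: 14.
Criminal history: 2 prior points → Category II (2).
Level 14 falls in the 10-14 band.
Grid: Level 10-14 × Category II = 960-1140 days.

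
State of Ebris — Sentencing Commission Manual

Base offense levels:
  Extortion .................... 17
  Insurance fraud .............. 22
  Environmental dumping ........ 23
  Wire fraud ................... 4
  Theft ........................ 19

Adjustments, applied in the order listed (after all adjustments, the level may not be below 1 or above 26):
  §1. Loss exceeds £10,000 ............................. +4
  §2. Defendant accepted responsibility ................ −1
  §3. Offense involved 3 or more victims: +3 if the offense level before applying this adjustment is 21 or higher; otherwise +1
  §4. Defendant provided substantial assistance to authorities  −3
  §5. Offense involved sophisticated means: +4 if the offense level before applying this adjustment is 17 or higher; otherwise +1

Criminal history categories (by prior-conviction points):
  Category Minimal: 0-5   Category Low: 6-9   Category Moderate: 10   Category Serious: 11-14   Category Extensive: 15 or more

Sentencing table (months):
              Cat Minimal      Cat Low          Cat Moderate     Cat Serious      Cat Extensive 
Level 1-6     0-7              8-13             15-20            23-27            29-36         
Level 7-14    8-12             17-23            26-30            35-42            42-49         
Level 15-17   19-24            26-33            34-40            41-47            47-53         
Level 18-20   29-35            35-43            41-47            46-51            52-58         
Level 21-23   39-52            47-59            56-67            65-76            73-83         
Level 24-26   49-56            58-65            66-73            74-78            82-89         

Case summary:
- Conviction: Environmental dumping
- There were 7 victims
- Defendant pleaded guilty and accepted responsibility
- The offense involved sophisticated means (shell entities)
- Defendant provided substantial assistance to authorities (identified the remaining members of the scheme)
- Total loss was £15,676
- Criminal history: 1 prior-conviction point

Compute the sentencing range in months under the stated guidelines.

Base offense level for environmental dumping: 23.
§1 applies: 23 + 4 = 27.
§2 applies: 27 − 1 = 26.
§3 applies (level before this adjustment is 26 ≥ 21, so +3): 26 + 3 = 29.
§4 applies: 29 − 3 = 26.
§5 applies (level before this adjustment is 26 ≥ 17, so +4): 26 + 4 = 30.
Level 30 exceeds the maximum of 26; capped at 26.
Final offense level: 26.
Criminal history: 1 prior point → Category Minimal (0-5).
Level 26 falls in the 24-26 band.
Grid: Level 24-26 × Category Minimal = 49-56 months.

49-56 months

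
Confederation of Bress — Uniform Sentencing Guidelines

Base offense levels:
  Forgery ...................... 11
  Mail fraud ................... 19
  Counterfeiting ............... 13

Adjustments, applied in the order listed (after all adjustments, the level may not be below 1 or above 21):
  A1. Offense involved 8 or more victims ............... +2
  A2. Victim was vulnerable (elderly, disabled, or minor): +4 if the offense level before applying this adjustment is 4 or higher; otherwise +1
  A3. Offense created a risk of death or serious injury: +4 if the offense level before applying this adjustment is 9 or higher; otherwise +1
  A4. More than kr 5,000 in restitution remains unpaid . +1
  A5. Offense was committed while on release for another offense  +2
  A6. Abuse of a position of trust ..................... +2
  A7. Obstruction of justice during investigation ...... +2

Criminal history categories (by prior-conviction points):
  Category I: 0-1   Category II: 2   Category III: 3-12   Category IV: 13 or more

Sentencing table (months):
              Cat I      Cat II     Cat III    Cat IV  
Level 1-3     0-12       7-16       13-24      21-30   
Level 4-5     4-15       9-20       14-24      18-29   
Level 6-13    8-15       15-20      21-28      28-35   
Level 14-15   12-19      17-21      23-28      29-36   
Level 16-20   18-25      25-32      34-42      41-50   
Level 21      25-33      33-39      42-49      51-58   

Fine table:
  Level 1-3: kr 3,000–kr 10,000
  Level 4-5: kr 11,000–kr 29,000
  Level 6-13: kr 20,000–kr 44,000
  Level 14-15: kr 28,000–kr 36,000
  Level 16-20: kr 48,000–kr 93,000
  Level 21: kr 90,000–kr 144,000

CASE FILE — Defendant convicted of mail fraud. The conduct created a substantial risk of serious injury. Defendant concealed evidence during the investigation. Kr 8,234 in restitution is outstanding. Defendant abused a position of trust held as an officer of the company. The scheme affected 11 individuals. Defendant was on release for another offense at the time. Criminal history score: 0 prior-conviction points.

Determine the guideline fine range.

Base offense level for mail fraud: 19.
A1 applies: 19 + 2 = 21.
A3 applies (level before this adjustment is 21 ≥ 9, so +4): 21 + 4 = 25.
A4 applies: 25 + 1 = 26.
A5 applies: 26 + 2 = 28.
A6 applies: 28 + 2 = 30.
A7 applies: 30 + 2 = 32.
Level 32 exceeds the maximum of 21; capped at 21.
Final offense level: 21.
Level 21 falls in the 21 band.
Fine table: Level 21 → kr 90,000–kr 144,000.

kr 90,000–kr 144,000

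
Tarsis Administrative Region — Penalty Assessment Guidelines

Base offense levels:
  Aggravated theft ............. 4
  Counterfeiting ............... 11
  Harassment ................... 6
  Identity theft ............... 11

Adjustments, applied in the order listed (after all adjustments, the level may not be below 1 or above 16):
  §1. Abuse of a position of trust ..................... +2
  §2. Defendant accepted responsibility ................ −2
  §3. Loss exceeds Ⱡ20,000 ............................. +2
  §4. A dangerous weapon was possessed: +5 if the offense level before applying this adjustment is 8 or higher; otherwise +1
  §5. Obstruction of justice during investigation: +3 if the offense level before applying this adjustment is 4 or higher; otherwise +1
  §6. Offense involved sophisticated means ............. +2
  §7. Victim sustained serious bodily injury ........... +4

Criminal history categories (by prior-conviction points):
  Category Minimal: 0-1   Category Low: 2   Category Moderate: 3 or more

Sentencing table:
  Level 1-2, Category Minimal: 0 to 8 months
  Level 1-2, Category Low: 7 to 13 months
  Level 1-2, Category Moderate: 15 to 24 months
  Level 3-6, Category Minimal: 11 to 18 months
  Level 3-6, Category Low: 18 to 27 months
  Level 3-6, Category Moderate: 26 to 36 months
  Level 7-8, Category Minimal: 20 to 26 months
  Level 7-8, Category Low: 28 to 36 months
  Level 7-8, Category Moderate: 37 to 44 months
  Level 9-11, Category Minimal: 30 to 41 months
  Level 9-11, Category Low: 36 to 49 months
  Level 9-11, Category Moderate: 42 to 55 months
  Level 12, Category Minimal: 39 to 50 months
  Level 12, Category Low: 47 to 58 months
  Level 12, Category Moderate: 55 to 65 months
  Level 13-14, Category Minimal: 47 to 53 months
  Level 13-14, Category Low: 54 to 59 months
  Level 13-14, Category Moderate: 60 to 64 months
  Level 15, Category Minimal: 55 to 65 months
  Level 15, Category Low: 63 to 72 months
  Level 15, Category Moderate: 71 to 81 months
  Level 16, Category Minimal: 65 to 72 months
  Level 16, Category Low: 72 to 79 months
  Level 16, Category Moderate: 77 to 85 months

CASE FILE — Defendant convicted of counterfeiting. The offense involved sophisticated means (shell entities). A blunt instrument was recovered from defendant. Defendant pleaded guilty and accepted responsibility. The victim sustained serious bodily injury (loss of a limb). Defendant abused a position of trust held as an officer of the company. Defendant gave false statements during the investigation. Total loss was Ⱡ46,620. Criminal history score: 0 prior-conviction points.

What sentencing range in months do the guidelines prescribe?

Base offense level for counterfeiting: 11.
§1 applies: 11 + 2 = 13.
§2 applies: 13 − 2 = 11.
§3 applies: 11 + 2 = 13.
§4 applies (level before this adjustment is 13 ≥ 8, so +5): 13 + 5 = 18.
§5 applies (level before this adjustment is 18 ≥ 4, so +3): 18 + 3 = 21.
§6 applies: 21 + 2 = 23.
§7 applies: 23 + 4 = 27.
Level 27 exceeds the maximum of 16; capped at 16.
Final offense level: 16.
Criminal history: 0 prior points → Category Minimal (0-1).
Level 16 falls in the 16 band.
Grid: Level 16 × Category Minimal = 65-72 months.

65-72 months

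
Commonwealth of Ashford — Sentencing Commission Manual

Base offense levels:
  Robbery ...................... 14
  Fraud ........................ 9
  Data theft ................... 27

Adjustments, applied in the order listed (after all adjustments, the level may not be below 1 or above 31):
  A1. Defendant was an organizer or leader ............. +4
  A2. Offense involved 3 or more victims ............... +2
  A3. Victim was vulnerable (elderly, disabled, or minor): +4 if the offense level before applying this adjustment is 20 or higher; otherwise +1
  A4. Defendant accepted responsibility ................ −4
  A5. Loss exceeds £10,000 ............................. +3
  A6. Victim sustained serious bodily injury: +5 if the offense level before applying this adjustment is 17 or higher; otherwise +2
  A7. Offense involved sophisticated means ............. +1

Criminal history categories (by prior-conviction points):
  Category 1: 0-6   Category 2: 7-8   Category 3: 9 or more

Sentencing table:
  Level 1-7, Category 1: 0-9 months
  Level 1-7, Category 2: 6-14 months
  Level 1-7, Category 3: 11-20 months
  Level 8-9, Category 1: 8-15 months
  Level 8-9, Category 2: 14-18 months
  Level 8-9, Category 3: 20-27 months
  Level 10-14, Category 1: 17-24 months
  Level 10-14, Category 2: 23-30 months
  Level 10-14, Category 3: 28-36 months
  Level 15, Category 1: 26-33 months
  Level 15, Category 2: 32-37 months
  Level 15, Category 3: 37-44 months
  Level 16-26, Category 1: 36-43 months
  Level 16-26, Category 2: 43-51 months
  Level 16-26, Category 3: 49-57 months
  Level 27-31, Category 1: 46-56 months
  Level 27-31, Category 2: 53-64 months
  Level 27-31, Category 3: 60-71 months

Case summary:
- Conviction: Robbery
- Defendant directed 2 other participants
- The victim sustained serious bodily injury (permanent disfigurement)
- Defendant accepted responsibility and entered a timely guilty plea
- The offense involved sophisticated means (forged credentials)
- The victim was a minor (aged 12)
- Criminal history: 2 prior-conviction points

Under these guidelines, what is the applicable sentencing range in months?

Base offense level for robbery: 14.
A1 applies: 14 + 4 = 18.
A2 does not apply.
A3 applies (level before this adjustment is 18 < 20, so +1): 18 + 1 = 19.
A4 applies: 19 − 4 = 15.
A6 applies (level before this adjustment is 15 < 17, so +2): 15 + 2 = 17.
A7 applies: 17 + 1 = 18.
Final offense level: 18.
Criminal history: 2 prior points → Category 1 (0-6).
Level 18 falls in the 16-26 band.
Grid: Level 16-26 × Category 1 = 36-43 months.

36-43 months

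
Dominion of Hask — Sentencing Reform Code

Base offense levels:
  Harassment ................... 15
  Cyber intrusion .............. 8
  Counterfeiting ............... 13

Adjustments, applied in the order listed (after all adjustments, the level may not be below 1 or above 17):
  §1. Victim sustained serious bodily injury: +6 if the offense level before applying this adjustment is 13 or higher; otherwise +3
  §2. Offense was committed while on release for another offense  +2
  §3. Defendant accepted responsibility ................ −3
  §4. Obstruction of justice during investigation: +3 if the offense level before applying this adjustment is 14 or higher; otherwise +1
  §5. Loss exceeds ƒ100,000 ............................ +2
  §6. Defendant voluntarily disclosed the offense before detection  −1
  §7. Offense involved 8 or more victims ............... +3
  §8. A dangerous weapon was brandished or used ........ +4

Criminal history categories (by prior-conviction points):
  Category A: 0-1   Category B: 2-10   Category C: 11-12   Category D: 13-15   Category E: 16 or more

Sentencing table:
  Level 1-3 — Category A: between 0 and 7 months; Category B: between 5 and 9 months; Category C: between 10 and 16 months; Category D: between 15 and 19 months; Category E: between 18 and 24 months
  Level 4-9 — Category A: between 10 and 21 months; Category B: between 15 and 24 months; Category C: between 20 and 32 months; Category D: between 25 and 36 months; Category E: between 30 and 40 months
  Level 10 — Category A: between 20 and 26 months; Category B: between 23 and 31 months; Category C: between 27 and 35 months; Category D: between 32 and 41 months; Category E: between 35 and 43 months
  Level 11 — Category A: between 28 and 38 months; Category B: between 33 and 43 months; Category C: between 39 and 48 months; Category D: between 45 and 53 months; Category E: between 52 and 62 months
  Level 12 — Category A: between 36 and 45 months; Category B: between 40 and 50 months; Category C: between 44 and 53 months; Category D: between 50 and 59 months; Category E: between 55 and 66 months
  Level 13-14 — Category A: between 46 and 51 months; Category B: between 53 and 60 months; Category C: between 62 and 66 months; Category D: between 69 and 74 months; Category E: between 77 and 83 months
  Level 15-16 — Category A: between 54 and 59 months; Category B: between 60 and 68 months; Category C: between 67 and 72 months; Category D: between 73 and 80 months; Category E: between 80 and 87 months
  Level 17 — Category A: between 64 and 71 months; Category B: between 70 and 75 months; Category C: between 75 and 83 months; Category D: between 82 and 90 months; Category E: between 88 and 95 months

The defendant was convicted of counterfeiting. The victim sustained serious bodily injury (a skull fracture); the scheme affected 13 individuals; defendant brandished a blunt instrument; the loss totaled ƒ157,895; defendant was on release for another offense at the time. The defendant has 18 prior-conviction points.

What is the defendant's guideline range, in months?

Base offense level for counterfeiting: 13.
§1 applies (level before this adjustment is 13 ≥ 13, so +6): 13 + 6 = 19.
§2 applies: 19 + 2 = 21.
§5 applies: 21 + 2 = 23.
§6 does not apply.
§7 applies: 23 + 3 = 26.
§8 applies: 26 + 4 = 30.
Level 30 exceeds the maximum of 17; capped at 17.
Final offense level: 17.
Criminal history: 18 prior points → Category E (16+).
Level 17 falls in the 17 band.
Grid: Level 17 × Category E = 88-95 months.

88-95 months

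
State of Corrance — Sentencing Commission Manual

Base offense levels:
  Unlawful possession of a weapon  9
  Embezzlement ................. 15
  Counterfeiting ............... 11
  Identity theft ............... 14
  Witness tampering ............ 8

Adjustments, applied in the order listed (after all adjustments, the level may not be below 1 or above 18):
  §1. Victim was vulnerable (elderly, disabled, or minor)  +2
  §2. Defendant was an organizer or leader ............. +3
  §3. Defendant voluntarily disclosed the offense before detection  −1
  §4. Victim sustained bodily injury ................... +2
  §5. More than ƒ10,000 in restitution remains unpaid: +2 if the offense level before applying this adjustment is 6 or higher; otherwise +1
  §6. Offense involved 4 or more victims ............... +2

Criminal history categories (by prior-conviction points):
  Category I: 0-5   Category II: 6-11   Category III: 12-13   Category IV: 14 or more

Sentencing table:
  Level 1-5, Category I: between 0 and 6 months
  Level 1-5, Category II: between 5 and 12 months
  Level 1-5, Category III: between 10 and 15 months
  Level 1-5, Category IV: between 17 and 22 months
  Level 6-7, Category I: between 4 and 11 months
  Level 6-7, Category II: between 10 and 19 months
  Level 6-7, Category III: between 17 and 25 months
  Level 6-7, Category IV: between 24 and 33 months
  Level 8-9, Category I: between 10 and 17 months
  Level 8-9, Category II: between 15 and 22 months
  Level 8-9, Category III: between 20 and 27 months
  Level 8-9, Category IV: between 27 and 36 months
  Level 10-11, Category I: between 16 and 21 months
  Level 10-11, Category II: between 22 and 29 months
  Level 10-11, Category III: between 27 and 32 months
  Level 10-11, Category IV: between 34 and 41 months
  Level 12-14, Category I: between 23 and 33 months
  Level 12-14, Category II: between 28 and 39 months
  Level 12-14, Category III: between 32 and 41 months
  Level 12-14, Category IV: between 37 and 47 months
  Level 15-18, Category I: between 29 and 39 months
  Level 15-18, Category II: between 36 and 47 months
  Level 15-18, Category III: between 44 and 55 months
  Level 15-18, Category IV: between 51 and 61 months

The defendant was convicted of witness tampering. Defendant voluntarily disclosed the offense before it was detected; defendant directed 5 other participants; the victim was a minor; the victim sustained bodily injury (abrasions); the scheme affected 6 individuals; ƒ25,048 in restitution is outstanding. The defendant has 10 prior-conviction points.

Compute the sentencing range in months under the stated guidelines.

36-47 months

Base offense level for witness tampering: 8.
§1 applies: 8 + 2 = 10.
§2 applies: 10 + 3 = 13.
§3 applies: 13 − 1 = 12.
§4 applies: 12 + 2 = 14.
§5 applies (level before this adjustment is 14 ≥ 6, so +2): 14 + 2 = 16.
§6 applies: 16 + 2 = 18.
Final offense level: 18.
Criminal history: 10 prior points → Category II (6-11).
Level 18 falls in the 15-18 band.
Grid: Level 15-18 × Category II = 36-47 months.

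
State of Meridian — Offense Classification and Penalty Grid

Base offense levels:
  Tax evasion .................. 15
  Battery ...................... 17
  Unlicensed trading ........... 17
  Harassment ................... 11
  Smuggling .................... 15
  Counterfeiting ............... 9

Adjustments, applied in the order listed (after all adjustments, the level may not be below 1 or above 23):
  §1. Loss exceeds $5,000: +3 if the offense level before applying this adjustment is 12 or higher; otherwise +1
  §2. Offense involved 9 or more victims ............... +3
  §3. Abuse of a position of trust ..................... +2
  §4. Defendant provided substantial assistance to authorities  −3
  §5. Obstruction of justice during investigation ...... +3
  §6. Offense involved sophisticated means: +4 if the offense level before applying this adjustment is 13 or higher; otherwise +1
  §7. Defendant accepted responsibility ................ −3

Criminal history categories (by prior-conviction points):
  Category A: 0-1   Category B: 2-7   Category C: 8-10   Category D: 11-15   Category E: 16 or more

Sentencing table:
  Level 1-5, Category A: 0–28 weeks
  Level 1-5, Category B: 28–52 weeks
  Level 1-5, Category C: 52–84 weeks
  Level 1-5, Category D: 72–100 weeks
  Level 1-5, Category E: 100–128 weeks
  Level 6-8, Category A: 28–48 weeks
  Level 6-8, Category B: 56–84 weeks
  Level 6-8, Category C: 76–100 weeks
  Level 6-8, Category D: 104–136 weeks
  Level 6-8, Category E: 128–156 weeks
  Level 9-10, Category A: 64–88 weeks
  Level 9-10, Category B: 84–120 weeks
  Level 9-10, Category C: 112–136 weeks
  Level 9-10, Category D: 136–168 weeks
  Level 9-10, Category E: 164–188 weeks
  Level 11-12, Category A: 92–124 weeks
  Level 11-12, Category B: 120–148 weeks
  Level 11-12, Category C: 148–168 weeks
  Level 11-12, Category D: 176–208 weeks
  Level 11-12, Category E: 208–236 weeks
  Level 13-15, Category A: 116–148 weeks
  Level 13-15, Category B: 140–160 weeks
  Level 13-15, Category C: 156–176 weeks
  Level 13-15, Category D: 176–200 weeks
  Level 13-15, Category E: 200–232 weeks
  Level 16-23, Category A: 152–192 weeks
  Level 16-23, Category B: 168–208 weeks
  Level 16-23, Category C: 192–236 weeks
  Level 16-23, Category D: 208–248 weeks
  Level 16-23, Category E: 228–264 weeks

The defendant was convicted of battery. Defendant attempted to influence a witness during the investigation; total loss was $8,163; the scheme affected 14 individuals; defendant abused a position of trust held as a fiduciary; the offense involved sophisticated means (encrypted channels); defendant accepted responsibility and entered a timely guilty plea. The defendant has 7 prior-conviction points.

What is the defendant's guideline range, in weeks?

Base offense level for battery: 17.
§1 applies (level before this adjustment is 17 ≥ 12, so +3): 17 + 3 = 20.
§2 applies: 20 + 3 = 23.
§3 applies: 23 + 2 = 25.
§4 does not apply.
§5 applies: 25 + 3 = 28.
§6 applies (level before this adjustment is 28 ≥ 13, so +4): 28 + 4 = 32.
§7 applies: 32 − 3 = 29.
Level 29 exceeds the maximum of 23; capped at 23.
Final offense level: 23.
Criminal history: 7 prior points → Category B (2-7).
Level 23 falls in the 16-23 band.
Grid: Level 16-23 × Category B = 168-208 weeks.

168-208 weeks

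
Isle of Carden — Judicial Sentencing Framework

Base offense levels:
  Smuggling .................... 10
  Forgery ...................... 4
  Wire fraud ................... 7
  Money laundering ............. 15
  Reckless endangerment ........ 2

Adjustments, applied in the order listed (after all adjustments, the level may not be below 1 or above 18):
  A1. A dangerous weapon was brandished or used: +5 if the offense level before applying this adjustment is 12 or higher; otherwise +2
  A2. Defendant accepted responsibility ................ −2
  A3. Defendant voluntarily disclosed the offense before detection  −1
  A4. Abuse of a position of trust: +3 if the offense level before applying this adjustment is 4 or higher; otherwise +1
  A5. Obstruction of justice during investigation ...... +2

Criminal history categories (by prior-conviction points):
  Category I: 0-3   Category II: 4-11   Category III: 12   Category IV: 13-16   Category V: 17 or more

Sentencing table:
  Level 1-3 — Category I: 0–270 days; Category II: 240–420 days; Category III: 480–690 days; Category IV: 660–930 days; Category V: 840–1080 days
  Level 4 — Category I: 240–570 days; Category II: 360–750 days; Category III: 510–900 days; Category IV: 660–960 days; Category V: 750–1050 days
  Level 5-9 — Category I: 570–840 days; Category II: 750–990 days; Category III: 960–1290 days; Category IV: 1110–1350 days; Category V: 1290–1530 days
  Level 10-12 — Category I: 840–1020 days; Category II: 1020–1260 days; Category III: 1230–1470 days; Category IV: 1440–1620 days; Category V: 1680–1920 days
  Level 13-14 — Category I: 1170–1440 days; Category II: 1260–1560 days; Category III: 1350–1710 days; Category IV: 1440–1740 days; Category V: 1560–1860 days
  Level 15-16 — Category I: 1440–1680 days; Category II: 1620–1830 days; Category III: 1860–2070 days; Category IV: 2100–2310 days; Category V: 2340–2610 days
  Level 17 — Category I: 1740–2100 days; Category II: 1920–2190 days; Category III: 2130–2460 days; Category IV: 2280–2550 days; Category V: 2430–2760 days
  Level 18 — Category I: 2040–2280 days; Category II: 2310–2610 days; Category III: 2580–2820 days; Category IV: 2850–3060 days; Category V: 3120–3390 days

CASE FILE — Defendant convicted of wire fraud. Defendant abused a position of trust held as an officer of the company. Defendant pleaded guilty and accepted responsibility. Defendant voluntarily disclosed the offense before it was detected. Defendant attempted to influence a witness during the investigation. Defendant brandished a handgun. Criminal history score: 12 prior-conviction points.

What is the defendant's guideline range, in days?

Base offense level for wire fraud: 7.
A1 applies (level before this adjustment is 7 < 12, so +2): 7 + 2 = 9.
A2 applies: 9 − 2 = 7.
A3 applies: 7 − 1 = 6.
A4 applies (level before this adjustment is 6 ≥ 4, so +3): 6 + 3 = 9.
A5 applies: 9 + 2 = 11.
Final offense level: 11.
Criminal history: 12 prior points → Category III (12).
Level 11 falls in the 10-12 band.
Grid: Level 10-12 × Category III = 1230-1470 days.

1230-1470 days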